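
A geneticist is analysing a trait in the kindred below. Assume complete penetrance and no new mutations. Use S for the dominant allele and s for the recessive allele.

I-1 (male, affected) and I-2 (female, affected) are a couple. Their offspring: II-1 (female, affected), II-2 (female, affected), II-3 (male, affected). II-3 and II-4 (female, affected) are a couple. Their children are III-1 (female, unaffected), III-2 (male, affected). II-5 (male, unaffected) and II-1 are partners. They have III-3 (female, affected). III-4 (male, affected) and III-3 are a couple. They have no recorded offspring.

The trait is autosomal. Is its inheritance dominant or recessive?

dominant

II-3 and II-4 are both affected yet have an unaffected child III-1. Under a recessive model two affected parents are homozygous and every child would be affected, so the trait cannot be recessive.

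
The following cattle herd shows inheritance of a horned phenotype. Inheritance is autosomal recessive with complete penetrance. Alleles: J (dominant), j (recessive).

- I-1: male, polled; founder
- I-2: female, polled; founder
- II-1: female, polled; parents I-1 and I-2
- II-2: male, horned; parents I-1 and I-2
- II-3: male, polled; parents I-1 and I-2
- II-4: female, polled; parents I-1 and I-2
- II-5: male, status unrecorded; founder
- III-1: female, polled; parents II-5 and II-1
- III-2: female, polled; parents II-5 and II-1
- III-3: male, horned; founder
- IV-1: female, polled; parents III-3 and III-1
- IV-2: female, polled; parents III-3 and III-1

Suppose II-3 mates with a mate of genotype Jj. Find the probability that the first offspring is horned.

I-1 is polled so carries J and passed j to II-2 (jj), so I-1 is Jj.
I-2 is polled so carries J and passed j to II-2 (jj), so I-2 is Jj.
II-3 is a polled offspring of I-1 (Jj) × I-2 (Jj), whose cross gives 1/4 JJ : 1/2 Jj : 1/4 jj; conditioning on being polled, II-3 is JJ with probability 1/3, Jj with probability 2/3.
Summing over parental genotype combinations, P(offspring is horned) = 2/3·1/4 = 1/6.

1/6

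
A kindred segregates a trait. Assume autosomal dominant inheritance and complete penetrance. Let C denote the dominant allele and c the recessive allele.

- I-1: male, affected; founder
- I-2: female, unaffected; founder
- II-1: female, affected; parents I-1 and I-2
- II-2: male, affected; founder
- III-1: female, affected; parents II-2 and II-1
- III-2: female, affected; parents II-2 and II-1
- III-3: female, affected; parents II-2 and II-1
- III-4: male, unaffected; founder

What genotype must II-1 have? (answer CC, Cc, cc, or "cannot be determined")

From phenotype alone, II-1 is CC or Cc.
II-1 is affected so carries C and received c from I-2 (cc), so II-1 is Cc.

Cc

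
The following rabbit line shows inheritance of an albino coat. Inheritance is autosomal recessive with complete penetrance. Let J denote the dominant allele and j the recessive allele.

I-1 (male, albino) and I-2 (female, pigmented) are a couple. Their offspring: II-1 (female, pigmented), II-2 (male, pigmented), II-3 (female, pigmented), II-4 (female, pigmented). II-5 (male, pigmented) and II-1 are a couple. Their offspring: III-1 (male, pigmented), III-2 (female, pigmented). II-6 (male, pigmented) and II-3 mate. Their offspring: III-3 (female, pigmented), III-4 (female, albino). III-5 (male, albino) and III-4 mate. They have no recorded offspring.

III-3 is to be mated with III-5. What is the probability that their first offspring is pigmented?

II-6 is pigmented so carries J and passed j to III-4 (jj), so II-6 is Jj.
II-3 is pigmented so carries J and received j from I-1 (jj), so II-3 is Jj.
III-3 is a pigmented offspring of II-6 (Jj) × II-3 (Jj), whose cross gives 1/4 JJ : 1/2 Jj : 1/4 jj; conditioning on being pigmented, III-3 is JJ with probability 1/3, Jj with probability 2/3.
III-5 is albino, so III-5 is jj.
Summing over parental genotype combinations, P(offspring is pigmented) = 1/3·1 + 2/3·1/2 = 2/3.

2/3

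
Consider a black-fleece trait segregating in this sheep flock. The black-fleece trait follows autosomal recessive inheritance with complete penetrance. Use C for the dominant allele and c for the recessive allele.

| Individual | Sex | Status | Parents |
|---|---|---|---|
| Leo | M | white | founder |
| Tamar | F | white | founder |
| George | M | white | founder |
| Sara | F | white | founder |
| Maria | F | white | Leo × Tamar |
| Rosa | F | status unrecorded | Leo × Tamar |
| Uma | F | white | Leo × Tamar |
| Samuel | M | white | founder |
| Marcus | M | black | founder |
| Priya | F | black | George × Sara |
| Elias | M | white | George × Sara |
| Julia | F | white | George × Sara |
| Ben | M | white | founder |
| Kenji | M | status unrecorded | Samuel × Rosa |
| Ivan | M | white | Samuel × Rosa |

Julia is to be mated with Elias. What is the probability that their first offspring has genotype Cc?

4/9

George is white so carries C and passed c to Priya (cc), so George is Cc.
Sara is white so carries C and passed c to Priya (cc), so Sara is Cc.
Julia is a white offspring of George (Cc) × Sara (Cc), whose cross gives 1/4 CC : 1/2 Cc : 1/4 cc; conditioning on being white, Julia is CC with probability 1/3, Cc with probability 2/3.
Elias is a white offspring of George (Cc) × Sara (Cc), whose cross gives 1/4 CC : 1/2 Cc : 1/4 cc; conditioning on being white, Elias is CC with probability 1/3, Cc with probability 2/3.
Summing over parental genotype combinations, P(offspring has genotype Cc) = 2/9·1/2 + 2/9·1/2 + 4/9·1/2 = 4/9.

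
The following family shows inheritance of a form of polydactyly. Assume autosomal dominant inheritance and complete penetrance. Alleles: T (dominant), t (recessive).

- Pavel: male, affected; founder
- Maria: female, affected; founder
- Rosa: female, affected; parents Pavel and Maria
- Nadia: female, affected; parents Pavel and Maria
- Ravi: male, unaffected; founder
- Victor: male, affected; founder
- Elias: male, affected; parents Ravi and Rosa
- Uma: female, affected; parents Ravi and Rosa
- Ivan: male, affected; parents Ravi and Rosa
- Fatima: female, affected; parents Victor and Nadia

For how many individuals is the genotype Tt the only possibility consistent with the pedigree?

3

Obligate heterozygotes: Elias is affected so carries T and received t from Ravi (tt), so Elias is Tt; Uma is affected so carries T and received t from Ravi (tt), so Uma is Tt; Ivan is affected so carries T and received t from Ravi (tt), so Ivan is Tt.
Every other individual is either homozygous by phenotype or has at least one consistent homozygous assignment, so the count is 3.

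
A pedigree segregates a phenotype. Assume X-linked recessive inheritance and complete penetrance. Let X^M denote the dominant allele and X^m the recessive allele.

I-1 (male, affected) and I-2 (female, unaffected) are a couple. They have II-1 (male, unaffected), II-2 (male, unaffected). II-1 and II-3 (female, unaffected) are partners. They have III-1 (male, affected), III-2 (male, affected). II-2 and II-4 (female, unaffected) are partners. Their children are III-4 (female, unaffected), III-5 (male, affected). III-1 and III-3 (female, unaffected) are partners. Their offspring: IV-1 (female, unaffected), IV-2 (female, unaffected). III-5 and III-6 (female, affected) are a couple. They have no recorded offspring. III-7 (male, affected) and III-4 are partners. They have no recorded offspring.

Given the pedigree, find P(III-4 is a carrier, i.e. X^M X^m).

1/2

II-2 is unaffected, so II-2 is X^M Y.
II-4 is unaffected so carries M and passed m to III-5 (X^m Y), so II-4 is X^M X^m.
Their cross gives offspring ratios 1/2 X^M X^M : 1/2 X^M X^m. Conditioning on III-4 being unaffected, P(X^M X^m) = 1/2 / 1 = 1/2.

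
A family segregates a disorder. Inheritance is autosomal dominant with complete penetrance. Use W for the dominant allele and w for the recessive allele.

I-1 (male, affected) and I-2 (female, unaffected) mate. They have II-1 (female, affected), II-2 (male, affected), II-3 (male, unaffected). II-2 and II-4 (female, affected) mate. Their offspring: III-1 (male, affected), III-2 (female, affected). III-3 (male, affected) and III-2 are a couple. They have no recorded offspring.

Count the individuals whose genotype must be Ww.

3

Obligate heterozygotes: I-1 is affected so carries W and passed w to II-3 (ww), so I-1 is Ww; II-1 is affected so carries W and received w from I-2 (ww), so II-1 is Ww; II-2 is affected so carries W and received w from I-2 (ww), so II-2 is Ww.
Every other individual is either homozygous by phenotype or has at least one consistent homozygous assignment, so the count is 3.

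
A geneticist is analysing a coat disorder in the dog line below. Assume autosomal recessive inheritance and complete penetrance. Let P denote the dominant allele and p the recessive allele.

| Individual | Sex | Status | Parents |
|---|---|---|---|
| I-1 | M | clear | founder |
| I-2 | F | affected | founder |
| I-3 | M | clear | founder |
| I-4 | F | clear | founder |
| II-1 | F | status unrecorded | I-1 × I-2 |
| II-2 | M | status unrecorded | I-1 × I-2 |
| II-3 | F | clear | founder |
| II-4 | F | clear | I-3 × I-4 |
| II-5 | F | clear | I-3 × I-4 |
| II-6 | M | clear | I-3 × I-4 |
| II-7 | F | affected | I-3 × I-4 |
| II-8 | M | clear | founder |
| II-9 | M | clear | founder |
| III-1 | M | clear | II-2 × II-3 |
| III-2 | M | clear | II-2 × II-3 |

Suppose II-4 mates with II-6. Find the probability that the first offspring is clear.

I-3 is clear so carries P and passed p to II-7 (pp), so I-3 is Pp.
I-4 is clear so carries P and passed p to II-7 (pp), so I-4 is Pp.
II-4 is a clear offspring of I-3 (Pp) × I-4 (Pp), whose cross gives 1/4 PP : 1/2 Pp : 1/4 pp; conditioning on being clear, II-4 is PP with probability 1/3, Pp with probability 2/3.
II-6 is a clear offspring of I-3 (Pp) × I-4 (Pp), whose cross gives 1/4 PP : 1/2 Pp : 1/4 pp; conditioning on being clear, II-6 is PP with probability 1/3, Pp with probability 2/3.
Summing over parental genotype combinations, P(offspring is clear) = 1/9·1 + 2/9·1 + 2/9·1 + 4/9·3/4 = 8/9.

8/9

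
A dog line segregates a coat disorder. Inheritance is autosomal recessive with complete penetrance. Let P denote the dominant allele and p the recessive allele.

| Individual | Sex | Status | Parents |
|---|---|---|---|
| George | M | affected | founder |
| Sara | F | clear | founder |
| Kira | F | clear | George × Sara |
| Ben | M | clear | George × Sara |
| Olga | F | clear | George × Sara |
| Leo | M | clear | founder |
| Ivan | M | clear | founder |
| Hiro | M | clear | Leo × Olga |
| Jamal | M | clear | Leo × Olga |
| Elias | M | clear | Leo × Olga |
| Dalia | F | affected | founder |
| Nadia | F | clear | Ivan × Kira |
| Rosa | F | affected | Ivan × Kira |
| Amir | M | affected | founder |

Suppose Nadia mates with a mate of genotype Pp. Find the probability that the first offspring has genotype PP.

1/3

Ivan is clear so carries P and passed p to Rosa (pp), so Ivan is Pp.
Kira is clear so carries P and received p from George (pp), so Kira is Pp.
Nadia is a clear offspring of Ivan (Pp) × Kira (Pp), whose cross gives 1/4 PP : 1/2 Pp : 1/4 pp; conditioning on being clear, Nadia is PP with probability 1/3, Pp with probability 2/3.
Summing over parental genotype combinations, P(offspring has genotype PP) = 1/3·1/2 + 2/3·1/4 = 1/3.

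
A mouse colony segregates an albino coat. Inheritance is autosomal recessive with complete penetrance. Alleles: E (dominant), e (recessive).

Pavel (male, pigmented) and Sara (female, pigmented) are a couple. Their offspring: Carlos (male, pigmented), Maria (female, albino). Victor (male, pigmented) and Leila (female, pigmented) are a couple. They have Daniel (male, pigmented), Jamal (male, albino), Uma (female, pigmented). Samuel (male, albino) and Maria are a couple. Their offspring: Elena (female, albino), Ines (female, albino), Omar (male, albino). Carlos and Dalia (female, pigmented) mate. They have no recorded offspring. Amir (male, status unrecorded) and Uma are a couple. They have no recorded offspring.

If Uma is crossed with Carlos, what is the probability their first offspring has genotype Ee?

4/9

Victor is pigmented so carries E and passed e to Jamal (ee), so Victor is Ee.
Leila is pigmented so carries E and passed e to Jamal (ee), so Leila is Ee.
Uma is a pigmented offspring of Victor (Ee) × Leila (Ee), whose cross gives 1/4 EE : 1/2 Ee : 1/4 ee; conditioning on being pigmented, Uma is EE with probability 1/3, Ee with probability 2/3.
Pavel is pigmented so carries E and passed e to Maria (ee), so Pavel is Ee.
Sara is pigmented so carries E and passed e to Maria (ee), so Sara is Ee.
Carlos is a pigmented offspring of Pavel (Ee) × Sara (Ee), whose cross gives 1/4 EE : 1/2 Ee : 1/4 ee; conditioning on being pigmented, Carlos is EE with probability 1/3, Ee with probability 2/3.
Summing over parental genotype combinations, P(offspring has genotype Ee) = 2/9·1/2 + 2/9·1/2 + 4/9·1/2 = 4/9.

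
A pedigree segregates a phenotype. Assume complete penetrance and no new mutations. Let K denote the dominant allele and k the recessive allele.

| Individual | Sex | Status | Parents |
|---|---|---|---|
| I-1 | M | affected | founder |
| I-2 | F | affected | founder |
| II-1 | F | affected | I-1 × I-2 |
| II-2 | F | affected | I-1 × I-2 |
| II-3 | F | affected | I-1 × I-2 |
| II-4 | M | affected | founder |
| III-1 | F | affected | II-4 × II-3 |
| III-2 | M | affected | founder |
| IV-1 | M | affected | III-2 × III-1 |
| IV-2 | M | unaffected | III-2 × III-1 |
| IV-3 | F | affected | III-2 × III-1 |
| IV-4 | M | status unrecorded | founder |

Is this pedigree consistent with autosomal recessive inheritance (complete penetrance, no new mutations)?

Under autosomal recessive, IV-2 (unaffected, male) cannot arise from III-2 (affected) × III-1 (affected).

No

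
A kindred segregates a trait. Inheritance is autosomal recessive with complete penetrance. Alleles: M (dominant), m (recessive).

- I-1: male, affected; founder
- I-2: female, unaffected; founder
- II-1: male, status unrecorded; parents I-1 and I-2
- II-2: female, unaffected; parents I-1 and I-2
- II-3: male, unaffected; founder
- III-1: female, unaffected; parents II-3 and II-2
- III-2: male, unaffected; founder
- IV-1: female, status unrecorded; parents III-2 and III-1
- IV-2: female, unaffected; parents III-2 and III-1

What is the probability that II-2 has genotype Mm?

1

II-2 is unaffected so carries M and received m from I-1 (mm), so II-2 is Mm, giving P(Mm) = 1.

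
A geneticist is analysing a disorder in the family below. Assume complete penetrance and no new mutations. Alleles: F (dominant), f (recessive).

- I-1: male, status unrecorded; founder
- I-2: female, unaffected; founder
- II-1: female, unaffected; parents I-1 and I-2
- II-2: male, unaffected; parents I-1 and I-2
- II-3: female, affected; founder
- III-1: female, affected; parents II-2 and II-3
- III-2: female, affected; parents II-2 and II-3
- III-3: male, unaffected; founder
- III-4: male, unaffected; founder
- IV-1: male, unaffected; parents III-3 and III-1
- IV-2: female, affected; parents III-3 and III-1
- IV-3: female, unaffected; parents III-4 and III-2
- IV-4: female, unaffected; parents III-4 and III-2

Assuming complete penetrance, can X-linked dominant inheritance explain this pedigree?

Yes

A consistent assignment under X-linked dominant exists: I-1 X^f Y, I-2 X^f X^f, II-1 X^f X^f, II-2 X^f Y, II-3 X^F X^F, III-1 X^F X^f, III-2 X^F X^f, III-3 X^f Y, III-4 X^f Y, IV-1 X^f Y, IV-2 X^F X^f, IV-3 X^f X^f, IV-4 X^f X^f.
In this assignment every recorded phenotype matches its genotype and every non-founder's genotype is obtainable from its parents' genotypes, so the pedigree is consistent.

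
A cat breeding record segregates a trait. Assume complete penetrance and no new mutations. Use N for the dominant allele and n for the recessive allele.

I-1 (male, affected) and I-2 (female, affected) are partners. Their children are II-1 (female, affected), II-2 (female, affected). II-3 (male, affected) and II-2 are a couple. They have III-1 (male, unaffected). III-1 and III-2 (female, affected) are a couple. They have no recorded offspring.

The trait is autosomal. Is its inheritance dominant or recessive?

II-3 and II-2 are both affected yet have an unaffected child III-1. Under a recessive model two affected parents are homozygous and every child would be affected, so the trait cannot be recessive.

dominant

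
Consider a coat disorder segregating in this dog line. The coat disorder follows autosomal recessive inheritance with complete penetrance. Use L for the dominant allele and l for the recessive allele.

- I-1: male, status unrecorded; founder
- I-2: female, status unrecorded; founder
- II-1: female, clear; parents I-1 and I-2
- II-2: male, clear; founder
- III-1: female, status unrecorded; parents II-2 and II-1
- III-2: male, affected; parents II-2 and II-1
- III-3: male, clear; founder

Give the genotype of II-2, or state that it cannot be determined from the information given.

From phenotype alone, II-2 is LL or Ll.
II-2 is clear so carries L and passed l to III-2 (ll), so II-2 is Ll.

Ll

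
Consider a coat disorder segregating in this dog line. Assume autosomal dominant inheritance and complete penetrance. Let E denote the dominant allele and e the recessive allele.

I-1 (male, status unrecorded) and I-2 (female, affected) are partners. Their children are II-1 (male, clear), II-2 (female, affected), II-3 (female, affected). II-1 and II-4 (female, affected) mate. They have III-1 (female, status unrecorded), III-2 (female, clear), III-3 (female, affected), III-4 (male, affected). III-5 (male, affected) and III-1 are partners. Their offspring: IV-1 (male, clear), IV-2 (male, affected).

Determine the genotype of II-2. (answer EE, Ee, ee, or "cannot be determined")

II-2's phenotype allows EE or Ee, and no parent or child forces a single allele at both positions; consistent genotype assignments exist with II-2 as EE or Ee.

cannot be determined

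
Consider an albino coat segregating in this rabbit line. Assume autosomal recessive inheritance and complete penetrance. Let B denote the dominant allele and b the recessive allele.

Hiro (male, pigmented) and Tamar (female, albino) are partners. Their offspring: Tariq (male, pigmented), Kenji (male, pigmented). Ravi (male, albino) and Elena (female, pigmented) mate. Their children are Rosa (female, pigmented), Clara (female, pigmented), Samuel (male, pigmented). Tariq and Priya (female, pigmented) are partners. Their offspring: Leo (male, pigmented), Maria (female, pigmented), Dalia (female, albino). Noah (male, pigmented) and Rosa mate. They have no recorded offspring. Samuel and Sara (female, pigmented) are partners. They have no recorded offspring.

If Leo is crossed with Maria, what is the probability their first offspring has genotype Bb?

Tariq is pigmented so carries B and received b from Tamar (bb), so Tariq is Bb.
Priya is pigmented so carries B and passed b to Dalia (bb), so Priya is Bb.
Leo is a pigmented offspring of Tariq (Bb) × Priya (Bb), whose cross gives 1/4 BB : 1/2 Bb : 1/4 bb; conditioning on being pigmented, Leo is BB with probability 1/3, Bb with probability 2/3.
Maria is a pigmented offspring of Tariq (Bb) × Priya (Bb), whose cross gives 1/4 BB : 1/2 Bb : 1/4 bb; conditioning on being pigmented, Maria is BB with probability 1/3, Bb with probability 2/3.
Summing over parental genotype combinations, P(offspring has genotype Bb) = 2/9·1/2 + 2/9·1/2 + 4/9·1/2 = 4/9.

4/9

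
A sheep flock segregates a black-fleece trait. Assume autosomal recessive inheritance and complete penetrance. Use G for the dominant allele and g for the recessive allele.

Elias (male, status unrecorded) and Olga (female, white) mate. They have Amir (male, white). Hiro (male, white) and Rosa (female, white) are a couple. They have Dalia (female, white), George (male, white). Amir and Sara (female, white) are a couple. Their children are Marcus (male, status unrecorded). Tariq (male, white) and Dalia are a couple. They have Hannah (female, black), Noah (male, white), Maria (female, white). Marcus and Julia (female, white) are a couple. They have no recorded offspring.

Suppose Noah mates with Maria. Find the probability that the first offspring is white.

8/9

Tariq is white so carries G and passed g to Hannah (gg), so Tariq is Gg.
Dalia is white so carries G and passed g to Hannah (gg), so Dalia is Gg.
Noah is a white offspring of Tariq (Gg) × Dalia (Gg), whose cross gives 1/4 GG : 1/2 Gg : 1/4 gg; conditioning on being white, Noah is GG with probability 1/3, Gg with probability 2/3.
Maria is a white offspring of Tariq (Gg) × Dalia (Gg), whose cross gives 1/4 GG : 1/2 Gg : 1/4 gg; conditioning on being white, Maria is GG with probability 1/3, Gg with probability 2/3.
Summing over parental genotype combinations, P(offspring is white) = 1/9·1 + 2/9·1 + 2/9·1 + 4/9·3/4 = 8/9.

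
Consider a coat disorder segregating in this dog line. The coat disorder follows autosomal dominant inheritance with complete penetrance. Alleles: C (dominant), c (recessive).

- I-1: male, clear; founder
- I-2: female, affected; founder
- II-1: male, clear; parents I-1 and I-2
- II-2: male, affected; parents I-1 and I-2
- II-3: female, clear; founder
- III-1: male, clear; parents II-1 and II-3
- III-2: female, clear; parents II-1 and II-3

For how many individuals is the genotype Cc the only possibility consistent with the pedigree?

2

Obligate heterozygotes: I-2 is affected so carries C and passed c to II-1 (cc), so I-2 is Cc; II-2 is affected so carries C and received c from I-1 (cc), so II-2 is Cc.
Every other individual is either homozygous by phenotype or has at least one consistent homozygous assignment, so the count is 2.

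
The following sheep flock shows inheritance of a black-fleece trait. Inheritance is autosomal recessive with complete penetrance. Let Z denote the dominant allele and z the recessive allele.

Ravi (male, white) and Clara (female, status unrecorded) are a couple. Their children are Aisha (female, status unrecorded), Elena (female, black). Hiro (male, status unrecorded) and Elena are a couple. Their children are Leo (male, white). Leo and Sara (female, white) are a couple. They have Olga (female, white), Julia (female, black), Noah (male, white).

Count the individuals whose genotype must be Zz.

Obligate heterozygotes: Ravi is white so carries Z and passed z to Elena (zz), so Ravi is Zz; Leo is white so carries Z and received z from Elena (zz), so Leo is Zz; Sara is white so carries Z and passed z to Julia (zz), so Sara is Zz.
Every other individual is either homozygous by phenotype or has at least one consistent homozygous assignment, so the count is 3.

3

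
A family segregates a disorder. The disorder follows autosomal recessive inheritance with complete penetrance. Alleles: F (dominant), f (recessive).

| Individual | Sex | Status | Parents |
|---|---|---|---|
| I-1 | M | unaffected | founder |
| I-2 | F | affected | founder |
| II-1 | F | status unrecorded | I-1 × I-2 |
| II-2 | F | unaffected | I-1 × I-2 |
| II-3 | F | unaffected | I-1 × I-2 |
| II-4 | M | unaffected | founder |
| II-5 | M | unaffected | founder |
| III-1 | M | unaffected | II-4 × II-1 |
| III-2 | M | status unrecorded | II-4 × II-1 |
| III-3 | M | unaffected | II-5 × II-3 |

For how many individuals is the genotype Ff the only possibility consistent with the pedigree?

2

Obligate heterozygotes: II-2 is unaffected so carries F and received f from I-2 (ff), so II-2 is Ff; II-3 is unaffected so carries F and received f from I-2 (ff), so II-3 is Ff.
Every other individual is either homozygous by phenotype or has at least one consistent homozygous assignment, so the count is 2.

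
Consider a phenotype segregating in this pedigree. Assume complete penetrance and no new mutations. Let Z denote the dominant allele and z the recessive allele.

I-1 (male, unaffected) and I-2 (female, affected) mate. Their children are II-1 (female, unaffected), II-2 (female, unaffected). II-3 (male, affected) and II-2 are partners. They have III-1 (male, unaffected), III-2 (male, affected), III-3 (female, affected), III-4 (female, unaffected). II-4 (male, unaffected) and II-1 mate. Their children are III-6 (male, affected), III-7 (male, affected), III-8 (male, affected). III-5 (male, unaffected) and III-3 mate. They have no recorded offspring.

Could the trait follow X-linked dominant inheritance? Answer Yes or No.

Under X-linked dominant, III-2 (affected, male) cannot arise from II-3 (affected) × II-2 (unaffected).

No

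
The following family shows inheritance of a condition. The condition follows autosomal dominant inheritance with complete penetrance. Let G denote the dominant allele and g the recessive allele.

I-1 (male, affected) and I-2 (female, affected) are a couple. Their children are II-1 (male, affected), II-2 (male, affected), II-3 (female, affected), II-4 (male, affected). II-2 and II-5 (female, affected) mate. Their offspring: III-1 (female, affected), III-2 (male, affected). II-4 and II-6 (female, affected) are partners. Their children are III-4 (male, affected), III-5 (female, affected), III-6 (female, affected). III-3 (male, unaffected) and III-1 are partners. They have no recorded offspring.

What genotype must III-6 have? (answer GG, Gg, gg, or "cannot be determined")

III-6's phenotype allows GG or Gg, and no parent or child forces a single allele at both positions; consistent genotype assignments exist with III-6 as GG or Gg.

cannot be determined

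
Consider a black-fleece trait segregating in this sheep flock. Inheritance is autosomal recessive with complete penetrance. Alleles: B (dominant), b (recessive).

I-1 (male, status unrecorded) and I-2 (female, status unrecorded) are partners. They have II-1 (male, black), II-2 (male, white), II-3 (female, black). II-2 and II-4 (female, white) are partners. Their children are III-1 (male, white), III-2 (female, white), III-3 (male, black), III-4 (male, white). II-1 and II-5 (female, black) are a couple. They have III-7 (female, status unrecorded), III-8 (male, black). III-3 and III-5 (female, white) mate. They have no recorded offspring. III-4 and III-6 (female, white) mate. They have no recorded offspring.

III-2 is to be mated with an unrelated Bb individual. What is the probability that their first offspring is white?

II-2 is white so carries B and passed b to III-3 (bb), so II-2 is Bb.
II-4 is white so carries B and passed b to III-3 (bb), so II-4 is Bb.
III-2 is a white offspring of II-2 (Bb) × II-4 (Bb), whose cross gives 1/4 BB : 1/2 Bb : 1/4 bb; conditioning on being white, III-2 is BB with probability 1/3, Bb with probability 2/3.
Summing over parental genotype combinations, P(offspring is white) = 1/3·1 + 2/3·3/4 = 5/6.

5/6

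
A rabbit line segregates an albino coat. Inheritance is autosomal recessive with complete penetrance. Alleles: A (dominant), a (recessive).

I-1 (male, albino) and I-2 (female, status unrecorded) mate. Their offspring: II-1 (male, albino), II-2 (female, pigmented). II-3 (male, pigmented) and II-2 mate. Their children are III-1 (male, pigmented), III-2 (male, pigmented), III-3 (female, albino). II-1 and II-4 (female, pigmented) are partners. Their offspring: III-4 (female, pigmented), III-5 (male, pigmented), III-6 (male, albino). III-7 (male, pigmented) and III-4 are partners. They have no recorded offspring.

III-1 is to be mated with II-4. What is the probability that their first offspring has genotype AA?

II-3 is pigmented so carries A and passed a to III-3 (aa), so II-3 is Aa.
II-2 is pigmented so carries A and received a from I-1 (aa), so II-2 is Aa.
III-1 is a pigmented offspring of II-3 (Aa) × II-2 (Aa), whose cross gives 1/4 AA : 1/2 Aa : 1/4 aa; conditioning on being pigmented, III-1 is AA with probability 1/3, Aa with probability 2/3.
II-4 is pigmented so carries A and passed a to III-6 (aa), so II-4 is Aa.
Summing over parental genotype combinations, P(offspring has genotype AA) = 1/3·1/2 + 2/3·1/4 = 1/3.

1/3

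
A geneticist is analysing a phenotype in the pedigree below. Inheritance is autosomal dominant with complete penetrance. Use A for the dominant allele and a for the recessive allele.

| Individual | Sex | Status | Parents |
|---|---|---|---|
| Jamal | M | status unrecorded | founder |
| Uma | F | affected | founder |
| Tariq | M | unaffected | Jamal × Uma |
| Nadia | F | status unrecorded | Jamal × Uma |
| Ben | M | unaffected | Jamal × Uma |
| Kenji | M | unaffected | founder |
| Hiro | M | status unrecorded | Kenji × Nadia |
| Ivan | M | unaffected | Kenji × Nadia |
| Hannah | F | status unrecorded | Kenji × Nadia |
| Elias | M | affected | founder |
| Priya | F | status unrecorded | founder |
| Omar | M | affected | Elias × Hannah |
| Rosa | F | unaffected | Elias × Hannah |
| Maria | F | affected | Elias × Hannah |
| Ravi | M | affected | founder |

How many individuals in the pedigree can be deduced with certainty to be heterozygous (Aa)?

Obligate heterozygotes: Uma is affected so carries A and passed a to Tariq (aa), so Uma is Aa; Elias is affected so carries A and passed a to Rosa (aa), so Elias is Aa.
Every other individual is either homozygous by phenotype or has at least one consistent homozygous assignment, so the count is 2.

2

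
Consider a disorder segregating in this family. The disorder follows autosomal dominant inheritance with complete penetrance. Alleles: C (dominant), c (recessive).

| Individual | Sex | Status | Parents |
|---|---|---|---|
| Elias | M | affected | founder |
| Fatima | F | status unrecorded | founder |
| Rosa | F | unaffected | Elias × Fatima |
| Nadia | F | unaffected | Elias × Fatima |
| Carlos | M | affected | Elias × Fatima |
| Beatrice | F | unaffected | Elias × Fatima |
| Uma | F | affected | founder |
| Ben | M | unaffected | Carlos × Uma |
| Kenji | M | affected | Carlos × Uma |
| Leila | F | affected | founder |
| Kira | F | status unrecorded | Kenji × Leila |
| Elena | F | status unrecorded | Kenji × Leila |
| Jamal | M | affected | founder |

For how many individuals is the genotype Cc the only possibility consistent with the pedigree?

3

Obligate heterozygotes: Elias is affected so carries C and passed c to Rosa (cc), so Elias is Cc; Carlos is affected so carries C and passed c to Ben (cc), so Carlos is Cc; Uma is affected so carries C and passed c to Ben (cc), so Uma is Cc.
Every other individual is either homozygous by phenotype or has at least one consistent homozygous assignment, so the count is 3.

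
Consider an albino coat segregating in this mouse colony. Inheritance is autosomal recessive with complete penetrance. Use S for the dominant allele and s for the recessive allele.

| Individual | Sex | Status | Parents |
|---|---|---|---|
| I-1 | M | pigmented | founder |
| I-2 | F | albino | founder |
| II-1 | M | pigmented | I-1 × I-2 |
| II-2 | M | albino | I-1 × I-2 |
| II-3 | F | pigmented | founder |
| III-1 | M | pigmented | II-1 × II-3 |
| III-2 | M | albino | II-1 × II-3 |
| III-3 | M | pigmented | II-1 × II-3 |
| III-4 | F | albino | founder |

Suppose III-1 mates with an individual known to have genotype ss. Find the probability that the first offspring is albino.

1/3

II-1 is pigmented so carries S and received s from I-2 (ss), so II-1 is Ss.
II-3 is pigmented so carries S and passed s to III-2 (ss), so II-3 is Ss.
III-1 is a pigmented offspring of II-1 (Ss) × II-3 (Ss), whose cross gives 1/4 SS : 1/2 Ss : 1/4 ss; conditioning on being pigmented, III-1 is SS with probability 1/3, Ss with probability 2/3.
Summing over parental genotype combinations, P(offspring is albino) = 2/3·1/2 = 1/3.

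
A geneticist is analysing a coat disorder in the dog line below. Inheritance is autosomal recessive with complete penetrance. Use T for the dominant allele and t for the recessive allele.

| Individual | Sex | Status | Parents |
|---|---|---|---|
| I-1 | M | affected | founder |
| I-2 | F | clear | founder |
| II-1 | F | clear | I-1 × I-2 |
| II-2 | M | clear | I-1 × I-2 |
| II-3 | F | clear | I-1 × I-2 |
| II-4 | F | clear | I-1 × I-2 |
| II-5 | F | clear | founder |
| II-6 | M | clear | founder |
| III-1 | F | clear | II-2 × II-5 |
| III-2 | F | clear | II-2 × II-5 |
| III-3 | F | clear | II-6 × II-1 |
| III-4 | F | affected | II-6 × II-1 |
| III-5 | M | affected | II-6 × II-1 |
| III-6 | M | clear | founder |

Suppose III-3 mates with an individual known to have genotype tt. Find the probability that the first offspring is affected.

1/3

II-6 is clear so carries T and passed t to III-4 (tt), so II-6 is Tt.
II-1 is clear so carries T and received t from I-1 (tt), so II-1 is Tt.
III-3 is a clear offspring of II-6 (Tt) × II-1 (Tt), whose cross gives 1/4 TT : 1/2 Tt : 1/4 tt; conditioning on being clear, III-3 is TT with probability 1/3, Tt with probability 2/3.
Summing over parental genotype combinations, P(offspring is affected) = 2/3·1/2 = 1/3.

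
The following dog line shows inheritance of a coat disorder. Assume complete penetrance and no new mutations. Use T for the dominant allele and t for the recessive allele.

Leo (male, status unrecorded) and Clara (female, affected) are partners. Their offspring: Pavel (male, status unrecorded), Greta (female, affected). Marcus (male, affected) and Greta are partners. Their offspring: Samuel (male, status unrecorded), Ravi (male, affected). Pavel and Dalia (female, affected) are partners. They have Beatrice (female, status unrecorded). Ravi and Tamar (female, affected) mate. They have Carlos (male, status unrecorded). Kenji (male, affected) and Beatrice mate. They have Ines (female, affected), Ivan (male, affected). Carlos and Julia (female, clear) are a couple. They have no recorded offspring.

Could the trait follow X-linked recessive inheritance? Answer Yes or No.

Yes

A consistent assignment under X-linked recessive exists: Leo X^t Y, Clara X^t X^t, Pavel X^t Y, Greta X^t X^t, Marcus X^t Y, Dalia X^t X^t, Samuel X^t Y, Ravi X^t Y, Tamar X^t X^t, Beatrice X^t X^t, Kenji X^t Y, Carlos X^t Y, Julia X^T X^T, Ines X^t X^t, Ivan X^t Y.
In this assignment every recorded phenotype matches its genotype and every non-founder's genotype is obtainable from its parents' genotypes, so the pedigree is consistent.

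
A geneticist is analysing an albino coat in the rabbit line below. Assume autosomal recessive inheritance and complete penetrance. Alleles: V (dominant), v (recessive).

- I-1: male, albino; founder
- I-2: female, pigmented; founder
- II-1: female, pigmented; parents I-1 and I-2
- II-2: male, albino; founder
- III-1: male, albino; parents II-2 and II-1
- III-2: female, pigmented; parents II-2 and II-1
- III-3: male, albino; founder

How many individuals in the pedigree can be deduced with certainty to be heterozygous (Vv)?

2

Obligate heterozygotes: II-1 is pigmented so carries V and received v from I-1 (vv), so II-1 is Vv; III-2 is pigmented so carries V and received v from II-2 (vv), so III-2 is Vv.
Every other individual is either homozygous by phenotype or has at least one consistent homozygous assignment, so the count is 2.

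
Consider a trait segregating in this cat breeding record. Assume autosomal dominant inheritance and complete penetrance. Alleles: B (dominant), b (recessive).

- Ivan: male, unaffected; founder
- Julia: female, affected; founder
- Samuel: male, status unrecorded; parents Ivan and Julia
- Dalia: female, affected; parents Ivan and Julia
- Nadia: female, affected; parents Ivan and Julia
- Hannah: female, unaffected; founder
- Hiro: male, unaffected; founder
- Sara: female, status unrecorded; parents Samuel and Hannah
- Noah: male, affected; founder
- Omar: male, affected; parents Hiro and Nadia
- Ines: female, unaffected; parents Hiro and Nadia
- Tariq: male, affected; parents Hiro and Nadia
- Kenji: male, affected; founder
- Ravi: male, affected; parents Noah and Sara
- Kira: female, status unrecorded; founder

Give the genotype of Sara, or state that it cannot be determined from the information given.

Sara's phenotype is unrecorded, and no parent or child forces a single allele at both positions; consistent genotype assignments exist with Sara as Bb or bb.

cannot be determined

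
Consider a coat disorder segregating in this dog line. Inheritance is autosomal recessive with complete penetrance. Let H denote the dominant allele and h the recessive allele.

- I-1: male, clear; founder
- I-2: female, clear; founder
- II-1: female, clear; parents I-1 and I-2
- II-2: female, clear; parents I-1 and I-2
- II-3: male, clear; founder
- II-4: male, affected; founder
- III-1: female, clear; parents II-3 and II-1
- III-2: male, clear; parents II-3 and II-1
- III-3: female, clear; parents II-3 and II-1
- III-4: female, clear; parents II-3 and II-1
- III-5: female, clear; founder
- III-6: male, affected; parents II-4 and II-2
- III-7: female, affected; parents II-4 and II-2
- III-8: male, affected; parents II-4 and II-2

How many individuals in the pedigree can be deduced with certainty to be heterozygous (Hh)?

Obligate heterozygotes: II-2 is clear so carries H and passed h to III-6 (hh), so II-2 is Hh.
Every other individual is either homozygous by phenotype or has at least one consistent homozygous assignment, so the count is 1.

1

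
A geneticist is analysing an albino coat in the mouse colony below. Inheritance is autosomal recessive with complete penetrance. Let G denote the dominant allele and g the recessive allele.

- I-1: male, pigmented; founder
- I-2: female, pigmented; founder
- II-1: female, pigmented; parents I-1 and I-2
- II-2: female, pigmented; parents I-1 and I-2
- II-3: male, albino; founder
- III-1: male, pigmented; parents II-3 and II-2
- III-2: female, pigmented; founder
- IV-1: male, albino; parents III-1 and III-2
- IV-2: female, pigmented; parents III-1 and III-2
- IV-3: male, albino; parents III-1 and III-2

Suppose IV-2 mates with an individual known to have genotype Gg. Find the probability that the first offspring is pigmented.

III-1 is pigmented so carries G and received g from II-3 (gg), so III-1 is Gg.
III-2 is pigmented so carries G and passed g to IV-1 (gg), so III-2 is Gg.
IV-2 is a pigmented offspring of III-1 (Gg) × III-2 (Gg), whose cross gives 1/4 GG : 1/2 Gg : 1/4 gg; conditioning on being pigmented, IV-2 is GG with probability 1/3, Gg with probability 2/3.
Summing over parental genotype combinations, P(offspring is pigmented) = 1/3·1 + 2/3·3/4 = 5/6.

5/6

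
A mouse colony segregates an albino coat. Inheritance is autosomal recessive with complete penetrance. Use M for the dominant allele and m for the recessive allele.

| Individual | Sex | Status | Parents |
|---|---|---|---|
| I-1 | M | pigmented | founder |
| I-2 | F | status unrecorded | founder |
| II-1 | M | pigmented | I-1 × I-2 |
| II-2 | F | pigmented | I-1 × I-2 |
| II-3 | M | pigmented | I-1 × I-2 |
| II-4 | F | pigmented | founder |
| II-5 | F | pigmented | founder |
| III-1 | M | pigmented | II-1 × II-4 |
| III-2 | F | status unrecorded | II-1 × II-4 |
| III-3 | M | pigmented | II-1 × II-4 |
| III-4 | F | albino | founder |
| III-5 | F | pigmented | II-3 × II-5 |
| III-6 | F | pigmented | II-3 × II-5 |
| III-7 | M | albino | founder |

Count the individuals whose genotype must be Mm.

No individual's genotype is forced to Mm by the pedigree, so the count is 0.

0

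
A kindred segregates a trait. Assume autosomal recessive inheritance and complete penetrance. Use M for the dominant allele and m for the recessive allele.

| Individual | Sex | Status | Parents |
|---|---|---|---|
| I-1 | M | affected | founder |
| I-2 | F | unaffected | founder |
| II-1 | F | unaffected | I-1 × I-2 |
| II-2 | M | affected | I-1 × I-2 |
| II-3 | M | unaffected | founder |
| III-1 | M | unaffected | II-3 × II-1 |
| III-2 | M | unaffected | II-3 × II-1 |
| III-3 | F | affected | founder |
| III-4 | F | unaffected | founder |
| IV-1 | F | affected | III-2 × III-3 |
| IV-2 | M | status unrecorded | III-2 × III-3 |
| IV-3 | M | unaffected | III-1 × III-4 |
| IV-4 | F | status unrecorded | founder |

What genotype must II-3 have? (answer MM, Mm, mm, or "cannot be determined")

cannot be determined

II-3's phenotype allows MM or Mm, and no parent or child forces a single allele at both positions; consistent genotype assignments exist with II-3 as MM or Mm.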